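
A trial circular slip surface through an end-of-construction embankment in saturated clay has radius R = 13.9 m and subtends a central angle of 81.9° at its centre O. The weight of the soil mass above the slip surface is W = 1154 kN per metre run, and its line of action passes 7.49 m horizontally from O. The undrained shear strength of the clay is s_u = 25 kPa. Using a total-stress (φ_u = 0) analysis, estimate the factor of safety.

Taking moments about the centre O, the resisting moment is provided by the undrained shear strength acting along the arc:
Arc length L_a = R·θ = 13.9·(81.9°·π/180) = 13.9·1.4294 = 19.87 m
M_R = s_u·L_a·R = 25·19.87·13.9 = 6904.5 kN·m/m
M_D = W·d = 1154·7.49 = 8643.5 kN·m/m
FS = M_R / M_D = 6904.5 / 8643.5 = 0.799

FS = 0.80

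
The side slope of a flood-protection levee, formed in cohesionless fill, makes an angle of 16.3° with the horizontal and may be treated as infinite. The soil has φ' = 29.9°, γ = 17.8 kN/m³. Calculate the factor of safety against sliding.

For a dry cohesionless infinite slope the factor of safety is FS = tanφ' / tanβ.
FS = tan29.9° / tan16.3° = 0.5750 / 0.2924 = 1.966

FS = 1.97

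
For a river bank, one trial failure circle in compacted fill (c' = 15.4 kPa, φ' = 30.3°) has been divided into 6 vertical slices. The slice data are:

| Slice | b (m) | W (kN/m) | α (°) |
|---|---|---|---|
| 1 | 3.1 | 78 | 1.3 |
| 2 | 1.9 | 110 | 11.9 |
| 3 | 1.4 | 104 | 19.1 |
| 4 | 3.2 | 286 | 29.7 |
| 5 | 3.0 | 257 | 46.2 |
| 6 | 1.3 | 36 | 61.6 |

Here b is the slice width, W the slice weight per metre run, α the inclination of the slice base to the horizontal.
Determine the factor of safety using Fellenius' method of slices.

FS = 1.66

Ordinary method of slices: FS = Σ[c'·Δl_i + (W_i cosα_i)·tanφ'] / Σ W_i sinα_i, with Δl_i = b_i / cosα_i.
Slice 1: Δl = 3.1/cos1.3° = 3.101 m; N'_1 = 78·cos1.3° = 78.0; c'Δl = 47.75; W sinα = 1.8
Slice 2: Δl = 1.9/cos11.9° = 1.942 m; N'_2 = 110·cos11.9° = 107.6; c'Δl = 29.90; W sinα = 22.7
Slice 3: Δl = 1.4/cos19.1° = 1.482 m; N'_3 = 104·cos19.1° = 98.3; c'Δl = 22.82; W sinα = 34.0
Slice 4: Δl = 3.2/cos29.7° = 3.684 m; N'_4 = 286·cos29.7° = 248.4; c'Δl = 56.73; W sinα = 141.7
Slice 5: Δl = 3.0/cos46.2° = 4.334 m; N'_5 = 257·cos46.2° = 177.9; c'Δl = 66.75; W sinα = 185.5
Slice 6: Δl = 1.3/cos61.6° = 2.733 m; N'_6 = 36·cos61.6° = 17.1; c'Δl = 42.09; W sinα = 31.7
Σc'Δl = 266.0 kN/m; ΣN' = 727.3 kN/m; ΣW sinα = 417.3 kN/m
Resisting = 266.0 + 727.3·tan30.3° = 266.0 + 425.0 = 691.1 kN/m
FS = 691.1 / 417.3 = 1.656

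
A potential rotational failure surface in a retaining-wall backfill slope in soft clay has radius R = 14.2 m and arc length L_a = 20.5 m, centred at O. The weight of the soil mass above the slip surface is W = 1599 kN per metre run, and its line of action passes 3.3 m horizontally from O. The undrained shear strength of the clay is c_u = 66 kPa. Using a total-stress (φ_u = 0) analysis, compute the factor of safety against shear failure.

FS = 3.64

Taking moments about the centre O, the resisting moment is provided by the undrained shear strength acting along the arc:
M_R = c_u·L_a·R = 66·20.50·14.2 = 19212.6 kN·m/m
M_D = W·d = 1599·3.3 = 5276.7 kN·m/m
FS = M_R / M_D = 19212.6 / 5276.7 = 3.641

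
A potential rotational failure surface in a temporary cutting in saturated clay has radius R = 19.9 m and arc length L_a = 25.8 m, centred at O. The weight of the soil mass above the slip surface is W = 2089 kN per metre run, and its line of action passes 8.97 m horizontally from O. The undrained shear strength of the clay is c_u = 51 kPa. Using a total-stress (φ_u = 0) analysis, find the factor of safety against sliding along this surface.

FS = 1.40

Taking moments about the centre O, the resisting moment is provided by the undrained shear strength acting along the arc:
M_R = c_u·L_a·R = 51·25.80·19.9 = 26184.4 kN·m/m
M_D = W·d = 2089·8.97 = 18738.3 kN·m/m
FS = M_R / M_D = 26184.4 / 18738.3 = 1.397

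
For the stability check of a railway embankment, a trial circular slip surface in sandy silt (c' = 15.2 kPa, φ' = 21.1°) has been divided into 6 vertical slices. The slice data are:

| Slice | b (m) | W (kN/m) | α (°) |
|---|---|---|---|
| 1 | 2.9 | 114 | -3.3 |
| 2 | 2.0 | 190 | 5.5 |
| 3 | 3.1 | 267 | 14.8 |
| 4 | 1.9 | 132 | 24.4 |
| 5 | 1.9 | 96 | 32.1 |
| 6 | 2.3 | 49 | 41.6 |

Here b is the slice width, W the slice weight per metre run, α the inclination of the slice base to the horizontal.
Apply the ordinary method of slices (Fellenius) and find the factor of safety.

Ordinary method of slices: FS = Σ[c'·Δl_i + (W_i cosα_i)·tanφ'] / Σ W_i sinα_i, with Δl_i = b_i / cosα_i.
Slice 1: Δl = 2.9/cos(-3.3°) = 2.905 m; N'_1 = 114·cos(-3.3°) = 113.8; c'Δl = 44.15; W sinα = -6.6
Slice 2: Δl = 2.0/cos5.5° = 2.009 m; N'_2 = 190·cos5.5° = 189.1; c'Δl = 30.54; W sinα = 18.2
Slice 3: Δl = 3.1/cos14.8° = 3.206 m; N'_3 = 267·cos14.8° = 258.1; c'Δl = 48.74; W sinα = 68.2
Slice 4: Δl = 1.9/cos24.4° = 2.086 m; N'_4 = 132·cos24.4° = 120.2; c'Δl = 31.71; W sinα = 54.5
Slice 5: Δl = 1.9/cos32.1° = 2.243 m; N'_5 = 96·cos32.1° = 81.3; c'Δl = 34.09; W sinα = 51.0
Slice 6: Δl = 2.3/cos41.6° = 3.076 m; N'_6 = 49·cos41.6° = 36.6; c'Δl = 46.75; W sinα = 32.5
Σc'Δl = 236.0 kN/m; ΣN' = 799.3 kN/m; ΣW sinα = 217.9 kN/m
Resisting = 236.0 + 799.3·tan21.1° = 236.0 + 308.4 = 544.4 kN/m
FS = 544.4 / 217.9 = 2.498

FS = 2.50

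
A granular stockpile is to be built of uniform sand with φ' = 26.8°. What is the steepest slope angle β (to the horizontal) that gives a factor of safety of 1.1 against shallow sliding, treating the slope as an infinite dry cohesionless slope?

β = 24.7°

For an infinite dry cohesionless slope FS = tanφ'/tanβ, so tanβ = tanφ' / FS.
tanβ = tan26.8° / 1.1 = 0.5051 / 1.1 = 0.4592
β = arctan(0.4592) = 24.67°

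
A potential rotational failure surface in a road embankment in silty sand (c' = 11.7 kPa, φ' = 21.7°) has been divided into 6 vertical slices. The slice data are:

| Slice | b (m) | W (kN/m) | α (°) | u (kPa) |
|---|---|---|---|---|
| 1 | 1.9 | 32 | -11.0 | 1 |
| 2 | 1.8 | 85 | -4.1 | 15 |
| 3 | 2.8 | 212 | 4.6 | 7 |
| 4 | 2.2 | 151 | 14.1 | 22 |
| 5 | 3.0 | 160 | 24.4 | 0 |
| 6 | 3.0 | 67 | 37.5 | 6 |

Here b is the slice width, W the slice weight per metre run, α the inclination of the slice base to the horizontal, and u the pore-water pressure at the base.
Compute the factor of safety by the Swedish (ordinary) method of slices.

Ordinary method of slices: FS = Σ[c'·Δl_i + (W_i cosα_i − u_i·Δl_i)·tanφ'] / Σ W_i sinα_i, with Δl_i = b_i / cosα_i.
Slice 1: Δl = 1.9/cos(-11.0°) = 1.936 m; N'_1 = 32·cos(-11.0°) − 1·1.936 = 29.5; c'Δl = 22.65; W sinα = -6.1
Slice 2: Δl = 1.8/cos(-4.1°) = 1.805 m; N'_2 = 85·cos(-4.1°) − 15·1.805 = 57.7; c'Δl = 21.11; W sinα = -6.1
Slice 3: Δl = 2.8/cos4.6° = 2.809 m; N'_3 = 212·cos4.6° − 7·2.809 = 191.7; c'Δl = 32.87; W sinα = 17.0
Slice 4: Δl = 2.2/cos14.1° = 2.268 m; N'_4 = 151·cos14.1° − 22·2.268 = 96.5; c'Δl = 26.54; W sinα = 36.8
Slice 5: Δl = 3.0/cos24.4° = 3.294 m; N'_5 = 160·cos24.4° − 0·3.294 = 145.7; c'Δl = 38.54; W sinα = 66.1
Slice 6: Δl = 3.0/cos37.5° = 3.781 m; N'_6 = 67·cos37.5° − 6·3.781 = 30.5; c'Δl = 44.24; W sinα = 40.8
Σc'Δl = 186.0 kN/m; ΣN' = 551.6 kN/m; ΣW sinα = 148.5 kN/m
Resisting = 186.0 + 551.6·tan21.7° = 186.0 + 219.5 = 405.4 kN/m
FS = 405.4 / 148.5 = 2.730

FS = 2.73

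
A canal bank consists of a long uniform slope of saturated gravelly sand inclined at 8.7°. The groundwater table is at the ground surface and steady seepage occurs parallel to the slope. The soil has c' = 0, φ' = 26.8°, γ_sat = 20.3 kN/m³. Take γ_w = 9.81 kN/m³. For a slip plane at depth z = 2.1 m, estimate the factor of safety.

FS = 1.71

With seepage parallel to the slope and the water table at the surface, the effective normal stress on the slip plane uses the buoyant unit weight γ' = γ_sat − γ_w while the driving shear stress uses γ_sat:
FS = [c' + γ' z cos²β tanφ'] / [γ_sat z sinβ cosβ]
(For c' = 0 this reduces to FS = (γ'/γ_sat)·tanφ'/tanβ.)
γ' = 20.3 − 9.81 = 10.49 kN/m³
Numerator = 0.0 + 10.49·2.1·cos²8.7°·tan26.8° = 0.0 + 10.49·2.1·0.9771·0.5051 = 10.873 kPa
Denominator = 20.3·2.1·sin8.7°·cos8.7° = 20.3·2.1·0.1513·0.9885 = 6.374 kPa
FS = 10.873 / 6.374 = 1.706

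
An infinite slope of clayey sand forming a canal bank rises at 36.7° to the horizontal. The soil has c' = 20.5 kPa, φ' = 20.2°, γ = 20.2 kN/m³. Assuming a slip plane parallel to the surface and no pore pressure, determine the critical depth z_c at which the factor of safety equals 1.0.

Setting FS = 1.00 in FS = [c' + γz cos²β tanφ'] / [γz sinβ cosβ] and solving for z:
z = c' / [γ cosβ (FS·sinβ − cosβ·tanφ')]
  = 20.5 / [20.2·cos36.7°·(1.00·sin36.7° − cos36.7°·tan20.2°)]
  = 20.5 / [20.2·0.8018·(1.00·0.5976 − 0.8018·0.3679)]
  = 20.5 / 4.9013 = 4.183 m

z_c = 4.18 m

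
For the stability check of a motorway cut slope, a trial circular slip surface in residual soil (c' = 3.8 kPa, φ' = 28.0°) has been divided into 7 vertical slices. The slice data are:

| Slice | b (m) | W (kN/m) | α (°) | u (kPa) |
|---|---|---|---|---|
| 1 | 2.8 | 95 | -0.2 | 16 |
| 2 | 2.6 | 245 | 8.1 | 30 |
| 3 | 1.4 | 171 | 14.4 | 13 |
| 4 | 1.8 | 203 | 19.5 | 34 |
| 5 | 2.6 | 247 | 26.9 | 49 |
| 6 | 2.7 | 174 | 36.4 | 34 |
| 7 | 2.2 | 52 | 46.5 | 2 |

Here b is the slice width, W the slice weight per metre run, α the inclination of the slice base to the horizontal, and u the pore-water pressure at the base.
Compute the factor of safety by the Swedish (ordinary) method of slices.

FS = 1.00

Ordinary method of slices: FS = Σ[c'·Δl_i + (W_i cosα_i − u_i·Δl_i)·tanφ'] / Σ W_i sinα_i, with Δl_i = b_i / cosα_i.
Slice 1: Δl = 2.8/cos(-0.2°) = 2.800 m; N'_1 = 95·cos(-0.2°) − 16·2.800 = 50.2; c'Δl = 10.64; W sinα = -0.3
Slice 2: Δl = 2.6/cos8.1° = 2.626 m; N'_2 = 245·cos8.1° − 30·2.626 = 163.8; c'Δl = 9.98; W sinα = 34.5
Slice 3: Δl = 1.4/cos14.4° = 1.445 m; N'_3 = 171·cos14.4° − 13·1.445 = 146.8; c'Δl = 5.49; W sinα = 42.5
Slice 4: Δl = 1.8/cos19.5° = 1.910 m; N'_4 = 203·cos19.5° − 34·1.910 = 126.4; c'Δl = 7.26; W sinα = 67.8
Slice 5: Δl = 2.6/cos26.9° = 2.915 m; N'_5 = 247·cos26.9° − 49·2.915 = 77.4; c'Δl = 11.08; W sinα = 111.8
Slice 6: Δl = 2.7/cos36.4° = 3.354 m; N'_6 = 174·cos36.4° − 34·3.354 = 26.0; c'Δl = 12.75; W sinα = 103.3
Slice 7: Δl = 2.2/cos46.5° = 3.196 m; N'_7 = 52·cos46.5° − 2·3.196 = 29.4; c'Δl = 12.14; W sinα = 37.7
Σc'Δl = 69.3 kN/m; ΣN' = 620.1 kN/m; ΣW sinα = 397.2 kN/m
Resisting = 69.3 + 620.1·tan28.0° = 69.3 + 329.7 = 399.0 kN/m
FS = 399.0 / 397.2 = 1.005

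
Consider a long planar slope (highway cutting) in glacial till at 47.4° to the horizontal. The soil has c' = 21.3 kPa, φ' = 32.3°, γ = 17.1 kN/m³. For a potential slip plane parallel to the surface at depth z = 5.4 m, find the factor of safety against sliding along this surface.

For an infinite slope with a slip plane parallel to the surface (no pore pressure): FS = [c' + γz cos²β tanφ'] / [γz sinβ cosβ].
γz = 17.1·5.4 = 92.34 kN/m²
Numerator = 21.3 + 92.34·cos²47.4°·tan32.3° = 21.3 + 92.34·0.4582·0.6322 = 48.045 kPa
Denominator = 92.34·sin47.4°·cos47.4° = 92.34·0.7361·0.6769 = 46.008 kPa
FS = 48.045 / 46.008 = 1.044

FS = 1.04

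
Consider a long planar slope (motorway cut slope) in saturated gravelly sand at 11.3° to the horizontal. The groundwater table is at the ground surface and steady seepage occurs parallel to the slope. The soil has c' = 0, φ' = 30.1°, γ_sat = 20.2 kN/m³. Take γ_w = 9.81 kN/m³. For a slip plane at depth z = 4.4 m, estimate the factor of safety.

FS = 1.49

With seepage parallel to the slope and the water table at the surface, the effective normal stress on the slip plane uses the buoyant unit weight γ' = γ_sat − γ_w while the driving shear stress uses γ_sat:
FS = [c' + γ' z cos²β tanφ'] / [γ_sat z sinβ cosβ]
(For c' = 0 this reduces to FS = (γ'/γ_sat)·tanφ'/tanβ.)
γ' = 20.2 − 9.81 = 10.39 kN/m³
Numerator = 0.0 + 10.39·4.4·cos²11.3°·tan30.1° = 0.0 + 10.39·4.4·0.9616·0.5797 = 25.483 kPa
Denominator = 20.2·4.4·sin11.3°·cos11.3° = 20.2·4.4·0.1959·0.9806 = 17.078 kPa
FS = 25.483 / 17.078 = 1.492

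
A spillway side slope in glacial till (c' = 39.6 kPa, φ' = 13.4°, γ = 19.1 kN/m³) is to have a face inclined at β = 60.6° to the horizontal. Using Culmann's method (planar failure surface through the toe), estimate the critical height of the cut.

Culmann's analysis gives the critical failure plane at α_cr = (β + φ')/2 = (60.6 + 13.4)/2 = 37.0°, and the critical height
H_c = (4c'/γ) · sinβ cosφ' / [1 − cos(β − φ')]
    = (4·39.6/19.1) · sin60.6°·cos13.4° / [1 − cos(47.2°)]
    = 8.293 · 0.8712·0.9728 / [1 − 0.6794]
    = 8.293 · 0.8475 / 0.3206
    = 21.93 m

H_c = 21.93 m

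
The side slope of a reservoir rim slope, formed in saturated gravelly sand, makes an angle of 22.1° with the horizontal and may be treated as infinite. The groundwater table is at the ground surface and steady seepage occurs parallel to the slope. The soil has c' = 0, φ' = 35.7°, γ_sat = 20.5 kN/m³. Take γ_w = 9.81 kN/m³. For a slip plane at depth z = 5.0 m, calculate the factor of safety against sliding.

With seepage parallel to the slope and the water table at the surface, the effective normal stress on the slip plane uses the buoyant unit weight γ' = γ_sat − γ_w while the driving shear stress uses γ_sat:
FS = [c' + γ' z cos²β tanφ'] / [γ_sat z sinβ cosβ]
(For c' = 0 this reduces to FS = (γ'/γ_sat)·tanφ'/tanβ.)
γ' = 20.5 − 9.81 = 10.69 kN/m³
Numerator = 0.0 + 10.69·5.0·cos²22.1°·tan35.7° = 0.0 + 10.69·5.0·0.8585·0.7186 = 32.971 kPa
Denominator = 20.5·5.0·sin22.1°·cos22.1° = 20.5·5.0·0.3762·0.9265 = 35.730 kPa
FS = 32.971 / 35.730 = 0.923

FS = 0.92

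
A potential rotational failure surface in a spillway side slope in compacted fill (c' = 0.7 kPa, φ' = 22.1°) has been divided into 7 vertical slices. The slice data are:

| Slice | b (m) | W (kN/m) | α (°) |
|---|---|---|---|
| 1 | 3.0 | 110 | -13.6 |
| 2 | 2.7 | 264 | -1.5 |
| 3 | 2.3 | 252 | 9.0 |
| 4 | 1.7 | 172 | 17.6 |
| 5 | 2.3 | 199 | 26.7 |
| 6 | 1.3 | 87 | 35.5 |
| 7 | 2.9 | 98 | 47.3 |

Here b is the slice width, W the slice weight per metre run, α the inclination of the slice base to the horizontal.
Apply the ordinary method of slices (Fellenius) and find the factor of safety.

FS = 1.70

Ordinary method of slices: FS = Σ[c'·Δl_i + (W_i cosα_i)·tanφ'] / Σ W_i sinα_i, with Δl_i = b_i / cosα_i.
Slice 1: Δl = 3.0/cos(-13.6°) = 3.087 m; N'_1 = 110·cos(-13.6°) = 106.9; c'Δl = 2.16; W sinα = -25.9
Slice 2: Δl = 2.7/cos(-1.5°) = 2.701 m; N'_2 = 264·cos(-1.5°) = 263.9; c'Δl = 1.89; W sinα = -6.9
Slice 3: Δl = 2.3/cos9.0° = 2.329 m; N'_3 = 252·cos9.0° = 248.9; c'Δl = 1.63; W sinα = 39.4
Slice 4: Δl = 1.7/cos17.6° = 1.783 m; N'_4 = 172·cos17.6° = 163.9; c'Δl = 1.25; W sinα = 52.0
Slice 5: Δl = 2.3/cos26.7° = 2.575 m; N'_5 = 199·cos26.7° = 177.8; c'Δl = 1.80; W sinα = 89.4
Slice 6: Δl = 1.3/cos35.5° = 1.597 m; N'_6 = 87·cos35.5° = 70.8; c'Δl = 1.12; W sinα = 50.5
Slice 7: Δl = 2.9/cos47.3° = 4.276 m; N'_7 = 98·cos47.3° = 66.5; c'Δl = 2.99; W sinα = 72.0
Σc'Δl = 12.8 kN/m; ΣN' = 1098.7 kN/m; ΣW sinα = 270.6 kN/m
Resisting = 12.8 + 1098.7·tan22.1° = 12.8 + 446.2 = 459.0 kN/m
FS = 459.0 / 270.6 = 1.696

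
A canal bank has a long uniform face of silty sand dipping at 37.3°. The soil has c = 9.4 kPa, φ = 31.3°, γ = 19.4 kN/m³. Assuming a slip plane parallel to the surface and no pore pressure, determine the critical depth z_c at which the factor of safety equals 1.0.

z_c = 4.98 m

Setting FS = 1.00 in FS = [c + γz cos²β tanφ] / [γz sinβ cosβ] and solving for z:
z = c / [γ cosβ (FS·sinβ − cosβ·tanφ)]
  = 9.4 / [19.4·cos37.3°·(1.00·sin37.3° − cos37.3°·tan31.3°)]
  = 9.4 / [19.4·0.7955·(1.00·0.6060 − 0.7955·0.6080)]
  = 9.4 / 1.8879 = 4.979 m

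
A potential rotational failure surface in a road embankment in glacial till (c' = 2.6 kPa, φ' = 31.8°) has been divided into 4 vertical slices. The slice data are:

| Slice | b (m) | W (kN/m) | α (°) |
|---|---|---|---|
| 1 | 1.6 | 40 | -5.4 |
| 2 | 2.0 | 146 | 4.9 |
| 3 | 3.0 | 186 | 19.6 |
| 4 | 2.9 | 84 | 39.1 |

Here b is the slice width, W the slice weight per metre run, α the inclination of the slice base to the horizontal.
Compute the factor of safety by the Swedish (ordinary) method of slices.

Ordinary method of slices: FS = Σ[c'·Δl_i + (W_i cosα_i)·tanφ'] / Σ W_i sinα_i, with Δl_i = b_i / cosα_i.
Slice 1: Δl = 1.6/cos(-5.4°) = 1.607 m; N'_1 = 40·cos(-5.4°) = 39.8; c'Δl = 4.18; W sinα = -3.8
Slice 2: Δl = 2.0/cos4.9° = 2.007 m; N'_2 = 146·cos4.9° = 145.5; c'Δl = 5.22; W sinα = 12.5
Slice 3: Δl = 3.0/cos19.6° = 3.185 m; N'_3 = 186·cos19.6° = 175.2; c'Δl = 8.28; W sinα = 62.4
Slice 4: Δl = 2.9/cos39.1° = 3.737 m; N'_4 = 84·cos39.1° = 65.2; c'Δl = 9.72; W sinα = 53.0
Σc'Δl = 27.4 kN/m; ΣN' = 425.7 kN/m; ΣW sinα = 124.1 kN/m
Resisting = 27.4 + 425.7·tan31.8° = 27.4 + 263.9 = 291.3 kN/m
FS = 291.3 / 124.1 = 2.348

FS = 2.35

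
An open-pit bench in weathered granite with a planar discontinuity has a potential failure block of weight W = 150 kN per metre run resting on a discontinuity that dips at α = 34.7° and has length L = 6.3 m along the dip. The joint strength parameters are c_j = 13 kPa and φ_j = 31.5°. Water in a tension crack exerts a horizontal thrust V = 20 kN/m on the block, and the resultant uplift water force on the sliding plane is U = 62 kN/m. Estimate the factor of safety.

FS = 1.10

Resolving the block weight along and normal to the plane and applying the Mohr–Coulomb strength on the joint:
N' = W cosα − U − V sinα = 150·cos34.7° − 62 − 20·sin34.7° = 49.9 kN/m
Driving force T = W sinα + V cosα = 150·sin34.7° + 20·cos34.7° = 101.8 kN/m
Resisting force R = c_j·L + N'·tanφ_j = 13·6.3 + 49.9·tan31.5° = 81.9 + 30.6 = 112.5 kN/m
FS = R / T = 112.5 / 101.8 = 1.105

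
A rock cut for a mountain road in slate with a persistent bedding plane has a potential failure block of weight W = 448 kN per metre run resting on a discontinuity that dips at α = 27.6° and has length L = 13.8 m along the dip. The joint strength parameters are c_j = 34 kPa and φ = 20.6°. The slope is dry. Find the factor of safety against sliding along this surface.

FS = 2.98

Resolving the block weight along and normal to the plane and applying the Mohr–Coulomb strength on the joint:
N' = W cosα = 448·cos27.6° = 397.0 kN/m
Driving force T = W sinα = 448·sin27.6° = 207.6 kN/m
Resisting force R = c_j·L + N'·tanφ = 34·13.8 + 397.0·tan20.6° = 469.2 + 149.2 = 618.4 kN/m
FS = R / T = 618.4 / 207.6 = 2.980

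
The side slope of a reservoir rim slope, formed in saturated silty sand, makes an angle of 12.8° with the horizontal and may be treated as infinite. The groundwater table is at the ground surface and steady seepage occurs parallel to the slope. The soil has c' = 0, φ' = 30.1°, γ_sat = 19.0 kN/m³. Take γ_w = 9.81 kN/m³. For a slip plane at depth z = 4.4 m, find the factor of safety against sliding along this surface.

With seepage parallel to the slope and the water table at the surface, the effective normal stress on the slip plane uses the buoyant unit weight γ' = γ_sat − γ_w while the driving shear stress uses γ_sat:
FS = [c' + γ' z cos²β tanφ'] / [γ_sat z sinβ cosβ]
(For c' = 0 this reduces to FS = (γ'/γ_sat)·tanφ'/tanβ.)
γ' = 19.0 − 9.81 = 9.19 kN/m³
Numerator = 0.0 + 9.19·4.4·cos²12.8°·tan30.1° = 0.0 + 9.19·4.4·0.9509·0.5797 = 22.289 kPa
Denominator = 19.0·4.4·sin12.8°·cos12.8° = 19.0·4.4·0.2215·0.9751 = 18.061 kPa
FS = 22.289 / 18.061 = 1.234

FS = 1.23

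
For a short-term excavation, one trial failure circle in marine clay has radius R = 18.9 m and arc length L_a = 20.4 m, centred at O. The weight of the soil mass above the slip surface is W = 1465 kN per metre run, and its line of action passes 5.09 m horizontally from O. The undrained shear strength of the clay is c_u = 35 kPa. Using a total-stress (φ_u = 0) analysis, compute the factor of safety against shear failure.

FS = 1.81

Taking moments about the centre O, the resisting moment is provided by the undrained shear strength acting along the arc:
M_R = c_u·L_a·R = 35·20.40·18.9 = 13494.6 kN·m/m
M_D = W·d = 1465·5.09 = 7456.8 kN·m/m
FS = M_R / M_D = 13494.6 / 7456.8 = 1.810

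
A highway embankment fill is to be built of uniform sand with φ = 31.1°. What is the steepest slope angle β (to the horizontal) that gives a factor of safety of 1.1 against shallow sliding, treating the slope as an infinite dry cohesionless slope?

β = 28.7°

For an infinite dry cohesionless slope FS = tanφ/tanβ, so tanβ = tanφ / FS.
tanβ = tan31.1° / 1.1 = 0.6032 / 1.1 = 0.5484
β = arctan(0.5484) = 28.74°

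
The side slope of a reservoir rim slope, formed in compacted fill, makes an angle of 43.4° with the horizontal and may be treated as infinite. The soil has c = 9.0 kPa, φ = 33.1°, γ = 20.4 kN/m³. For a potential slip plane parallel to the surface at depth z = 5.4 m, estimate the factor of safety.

FS = 0.85

For an infinite slope with a slip plane parallel to the surface (no pore pressure): FS = [c + γz cos²β tanφ] / [γz sinβ cosβ].
γz = 20.4·5.4 = 110.16 kN/m²
Numerator = 9.0 + 110.16·cos²43.4°·tan33.1° = 9.0 + 110.16·0.5279·0.6519 = 46.911 kPa
Denominator = 110.16·sin43.4°·cos43.4° = 110.16·0.6871·0.7266 = 54.994 kPa
FS = 46.911 / 54.994 = 0.853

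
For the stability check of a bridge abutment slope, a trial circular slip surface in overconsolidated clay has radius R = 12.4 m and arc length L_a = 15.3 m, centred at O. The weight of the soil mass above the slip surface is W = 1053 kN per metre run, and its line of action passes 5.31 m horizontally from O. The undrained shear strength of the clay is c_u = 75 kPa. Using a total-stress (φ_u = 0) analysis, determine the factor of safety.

Taking moments about the centre O, the resisting moment is provided by the undrained shear strength acting along the arc:
M_R = c_u·L_a·R = 75·15.30·12.4 = 14229.0 kN·m/m
M_D = W·d = 1053·5.31 = 5591.4 kN·m/m
FS = M_R / M_D = 14229.0 / 5591.4 = 2.545

FS = 2.54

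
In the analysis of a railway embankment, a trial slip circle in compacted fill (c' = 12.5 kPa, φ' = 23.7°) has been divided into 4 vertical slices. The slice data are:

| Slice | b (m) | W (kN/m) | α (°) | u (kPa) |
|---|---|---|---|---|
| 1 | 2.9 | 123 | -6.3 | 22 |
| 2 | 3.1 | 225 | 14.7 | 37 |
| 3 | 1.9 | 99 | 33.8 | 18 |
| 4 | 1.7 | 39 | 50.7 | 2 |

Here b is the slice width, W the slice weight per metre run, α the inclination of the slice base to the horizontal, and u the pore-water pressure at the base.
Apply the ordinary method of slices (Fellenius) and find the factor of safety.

FS = 1.82

Ordinary method of slices: FS = Σ[c'·Δl_i + (W_i cosα_i − u_i·Δl_i)·tanφ'] / Σ W_i sinα_i, with Δl_i = b_i / cosα_i.
Slice 1: Δl = 2.9/cos(-6.3°) = 2.918 m; N'_1 = 123·cos(-6.3°) − 22·2.918 = 58.1; c'Δl = 36.47; W sinα = -13.5
Slice 2: Δl = 3.1/cos14.7° = 3.205 m; N'_2 = 225·cos14.7° − 37·3.205 = 99.1; c'Δl = 40.06; W sinα = 57.1
Slice 3: Δl = 1.9/cos33.8° = 2.286 m; N'_3 = 99·cos33.8° − 18·2.286 = 41.1; c'Δl = 28.58; W sinα = 55.1
Slice 4: Δl = 1.7/cos50.7° = 2.684 m; N'_4 = 39·cos50.7° − 2·2.684 = 19.3; c'Δl = 33.55; W sinα = 30.2
Σc'Δl = 138.7 kN/m; ΣN' = 217.6 kN/m; ΣW sinα = 128.9 kN/m
Resisting = 138.7 + 217.6·tan23.7° = 138.7 + 95.5 = 234.2 kN/m
FS = 234.2 / 128.9 = 1.817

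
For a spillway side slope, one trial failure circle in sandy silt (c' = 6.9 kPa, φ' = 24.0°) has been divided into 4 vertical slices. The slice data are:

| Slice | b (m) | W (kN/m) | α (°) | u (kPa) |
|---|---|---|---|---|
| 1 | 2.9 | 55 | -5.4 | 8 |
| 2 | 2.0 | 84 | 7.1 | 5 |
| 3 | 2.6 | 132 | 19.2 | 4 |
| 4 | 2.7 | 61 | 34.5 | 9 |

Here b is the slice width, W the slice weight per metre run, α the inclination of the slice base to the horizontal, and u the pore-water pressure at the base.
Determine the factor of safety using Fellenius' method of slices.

FS = 2.19

Ordinary method of slices: FS = Σ[c'·Δl_i + (W_i cosα_i − u_i·Δl_i)·tanφ'] / Σ W_i sinα_i, with Δl_i = b_i / cosα_i.
Slice 1: Δl = 2.9/cos(-5.4°) = 2.913 m; N'_1 = 55·cos(-5.4°) − 8·2.913 = 31.5; c'Δl = 20.10; W sinα = -5.2
Slice 2: Δl = 2.0/cos7.1° = 2.015 m; N'_2 = 84·cos7.1° − 5·2.015 = 73.3; c'Δl = 13.91; W sinα = 10.4
Slice 3: Δl = 2.6/cos19.2° = 2.753 m; N'_3 = 132·cos19.2° − 4·2.753 = 113.6; c'Δl = 19.00; W sinα = 43.4
Slice 4: Δl = 2.7/cos34.5° = 3.276 m; N'_4 = 61·cos34.5° − 9·3.276 = 20.8; c'Δl = 22.61; W sinα = 34.6
Σc'Δl = 75.6 kN/m; ΣN' = 239.2 kN/m; ΣW sinα = 83.2 kN/m
Resisting = 75.6 + 239.2·tan24.0° = 75.6 + 106.5 = 182.1 kN/m
FS = 182.1 / 83.2 = 2.189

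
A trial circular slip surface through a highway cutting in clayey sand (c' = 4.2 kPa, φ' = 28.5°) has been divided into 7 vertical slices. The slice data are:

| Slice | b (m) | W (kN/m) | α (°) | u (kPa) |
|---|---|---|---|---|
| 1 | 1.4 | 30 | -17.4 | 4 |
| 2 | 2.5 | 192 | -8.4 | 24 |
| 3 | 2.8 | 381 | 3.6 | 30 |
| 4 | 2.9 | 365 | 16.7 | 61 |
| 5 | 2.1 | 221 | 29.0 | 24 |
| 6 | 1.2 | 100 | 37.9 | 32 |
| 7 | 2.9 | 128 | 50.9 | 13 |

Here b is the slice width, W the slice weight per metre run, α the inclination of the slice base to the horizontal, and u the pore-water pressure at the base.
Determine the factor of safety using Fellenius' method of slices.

Ordinary method of slices: FS = Σ[c'·Δl_i + (W_i cosα_i − u_i·Δl_i)·tanφ'] / Σ W_i sinα_i, with Δl_i = b_i / cosα_i.
Slice 1: Δl = 1.4/cos(-17.4°) = 1.467 m; N'_1 = 30·cos(-17.4°) − 4·1.467 = 22.8; c'Δl = 6.16; W sinα = -9.0
Slice 2: Δl = 2.5/cos(-8.4°) = 2.527 m; N'_2 = 192·cos(-8.4°) − 24·2.527 = 129.3; c'Δl = 10.61; W sinα = -28.0
Slice 3: Δl = 2.8/cos3.6° = 2.806 m; N'_3 = 381·cos3.6° − 30·2.806 = 296.1; c'Δl = 11.78; W sinα = 23.9
Slice 4: Δl = 2.9/cos16.7° = 3.028 m; N'_4 = 365·cos16.7° − 61·3.028 = 164.9; c'Δl = 12.72; W sinα = 104.9
Slice 5: Δl = 2.1/cos29.0° = 2.401 m; N'_5 = 221·cos29.0° − 24·2.401 = 135.7; c'Δl = 10.08; W sinα = 107.1
Slice 6: Δl = 1.2/cos37.9° = 1.521 m; N'_6 = 100·cos37.9° − 32·1.521 = 30.2; c'Δl = 6.39; W sinα = 61.4
Slice 7: Δl = 2.9/cos50.9° = 4.598 m; N'_7 = 128·cos50.9° − 13·4.598 = 20.9; c'Δl = 19.31; W sinα = 99.3
Σc'Δl = 77.1 kN/m; ΣN' = 799.9 kN/m; ΣW sinα = 359.7 kN/m
Resisting = 77.1 + 799.9·tan28.5° = 77.1 + 434.3 = 511.4 kN/m
FS = 511.4 / 359.7 = 1.422

FS = 1.42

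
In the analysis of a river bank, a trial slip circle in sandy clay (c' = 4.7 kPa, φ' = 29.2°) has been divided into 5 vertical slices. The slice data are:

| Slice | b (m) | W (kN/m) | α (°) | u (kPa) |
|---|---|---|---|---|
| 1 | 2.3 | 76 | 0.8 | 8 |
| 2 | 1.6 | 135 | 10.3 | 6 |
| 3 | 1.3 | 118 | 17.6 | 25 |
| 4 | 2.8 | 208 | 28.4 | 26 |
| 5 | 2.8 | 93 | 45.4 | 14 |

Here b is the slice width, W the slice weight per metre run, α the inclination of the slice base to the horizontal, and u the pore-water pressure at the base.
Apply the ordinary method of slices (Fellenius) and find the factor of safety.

Ordinary method of slices: FS = Σ[c'·Δl_i + (W_i cosα_i − u_i·Δl_i)·tanφ'] / Σ W_i sinα_i, with Δl_i = b_i / cosα_i.
Slice 1: Δl = 2.3/cos0.8° = 2.300 m; N'_1 = 76·cos0.8° − 8·2.300 = 57.6; c'Δl = 10.81; W sinα = 1.1
Slice 2: Δl = 1.6/cos10.3° = 1.626 m; N'_2 = 135·cos10.3° − 6·1.626 = 123.1; c'Δl = 7.64; W sinα = 24.1
Slice 3: Δl = 1.3/cos17.6° = 1.364 m; N'_3 = 118·cos17.6° − 25·1.364 = 78.4; c'Δl = 6.41; W sinα = 35.7
Slice 4: Δl = 2.8/cos28.4° = 3.183 m; N'_4 = 208·cos28.4° − 26·3.183 = 100.2; c'Δl = 14.96; W sinα = 98.9
Slice 5: Δl = 2.8/cos45.4° = 3.988 m; N'_5 = 93·cos45.4° − 14·3.988 = 9.5; c'Δl = 18.74; W sinα = 66.2
Σc'Δl = 58.6 kN/m; ΣN' = 368.7 kN/m; ΣW sinα = 226.0 kN/m
Resisting = 58.6 + 368.7·tan29.2° = 58.6 + 206.1 = 264.6 kN/m
FS = 264.6 / 226.0 = 1.171

FS = 1.17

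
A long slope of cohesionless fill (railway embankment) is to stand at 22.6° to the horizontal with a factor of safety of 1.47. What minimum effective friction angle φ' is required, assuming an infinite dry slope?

φ' = 31.5°

FS = tanφ'/tanβ ⇒ tanφ' = FS · tanβ = 1.47 · tan22.6° = 0.6119
φ' = arctan(0.6119) = 31.46°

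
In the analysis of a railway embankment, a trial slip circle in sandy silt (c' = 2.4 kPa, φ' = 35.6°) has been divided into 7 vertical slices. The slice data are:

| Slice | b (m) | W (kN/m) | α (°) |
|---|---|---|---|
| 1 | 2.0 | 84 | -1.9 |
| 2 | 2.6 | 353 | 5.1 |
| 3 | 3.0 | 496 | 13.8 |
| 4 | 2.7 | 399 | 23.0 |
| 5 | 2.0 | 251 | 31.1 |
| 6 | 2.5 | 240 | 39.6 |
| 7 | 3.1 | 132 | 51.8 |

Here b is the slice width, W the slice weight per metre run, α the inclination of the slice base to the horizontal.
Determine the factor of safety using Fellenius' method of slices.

FS = 1.91

Ordinary method of slices: FS = Σ[c'·Δl_i + (W_i cosα_i)·tanφ'] / Σ W_i sinα_i, with Δl_i = b_i / cosα_i.
Slice 1: Δl = 2.0/cos(-1.9°) = 2.001 m; N'_1 = 84·cos(-1.9°) = 84.0; c'Δl = 4.80; W sinα = -2.8
Slice 2: Δl = 2.6/cos5.1° = 2.610 m; N'_2 = 353·cos5.1° = 351.6; c'Δl = 6.26; W sinα = 31.4
Slice 3: Δl = 3.0/cos13.8° = 3.089 m; N'_3 = 496·cos13.8° = 481.7; c'Δl = 7.41; W sinα = 118.3
Slice 4: Δl = 2.7/cos23.0° = 2.933 m; N'_4 = 399·cos23.0° = 367.3; c'Δl = 7.04; W sinα = 155.9
Slice 5: Δl = 2.0/cos31.1° = 2.336 m; N'_5 = 251·cos31.1° = 214.9; c'Δl = 5.61; W sinα = 129.6
Slice 6: Δl = 2.5/cos39.6° = 3.245 m; N'_6 = 240·cos39.6° = 184.9; c'Δl = 7.79; W sinα = 153.0
Slice 7: Δl = 3.1/cos51.8° = 5.013 m; N'_7 = 132·cos51.8° = 81.6; c'Δl = 12.03; W sinα = 103.7
Σc'Δl = 50.9 kN/m; ΣN' = 1766.0 kN/m; ΣW sinα = 689.2 kN/m
Resisting = 50.9 + 1766.0·tan35.6° = 50.9 + 1264.3 = 1315.3 kN/m
FS = 1315.3 / 689.2 = 1.908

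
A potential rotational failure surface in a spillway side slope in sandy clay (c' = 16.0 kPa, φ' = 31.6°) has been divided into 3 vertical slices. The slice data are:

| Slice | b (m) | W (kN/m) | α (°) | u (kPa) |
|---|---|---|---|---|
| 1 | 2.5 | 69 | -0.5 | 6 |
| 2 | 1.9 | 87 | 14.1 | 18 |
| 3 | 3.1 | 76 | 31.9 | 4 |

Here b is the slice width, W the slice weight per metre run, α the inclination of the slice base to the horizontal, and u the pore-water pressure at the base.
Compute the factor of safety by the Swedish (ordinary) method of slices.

Ordinary method of slices: FS = Σ[c'·Δl_i + (W_i cosα_i − u_i·Δl_i)·tanφ'] / Σ W_i sinα_i, with Δl_i = b_i / cosα_i.
Slice 1: Δl = 2.5/cos(-0.5°) = 2.500 m; N'_1 = 69·cos(-0.5°) − 6·2.500 = 54.0; c'Δl = 40.00; W sinα = -0.6
Slice 2: Δl = 1.9/cos14.1° = 1.959 m; N'_2 = 87·cos14.1° − 18·1.959 = 49.1; c'Δl = 31.34; W sinα = 21.2
Slice 3: Δl = 3.1/cos31.9° = 3.651 m; N'_3 = 76·cos31.9° − 4·3.651 = 49.9; c'Δl = 58.42; W sinα = 40.2
Σc'Δl = 129.8 kN/m; ΣN' = 153.0 kN/m; ΣW sinα = 60.8 kN/m
Resisting = 129.8 + 153.0·tan31.6° = 129.8 + 94.1 = 223.9 kN/m
FS = 223.9 / 60.8 = 3.686

FS = 3.69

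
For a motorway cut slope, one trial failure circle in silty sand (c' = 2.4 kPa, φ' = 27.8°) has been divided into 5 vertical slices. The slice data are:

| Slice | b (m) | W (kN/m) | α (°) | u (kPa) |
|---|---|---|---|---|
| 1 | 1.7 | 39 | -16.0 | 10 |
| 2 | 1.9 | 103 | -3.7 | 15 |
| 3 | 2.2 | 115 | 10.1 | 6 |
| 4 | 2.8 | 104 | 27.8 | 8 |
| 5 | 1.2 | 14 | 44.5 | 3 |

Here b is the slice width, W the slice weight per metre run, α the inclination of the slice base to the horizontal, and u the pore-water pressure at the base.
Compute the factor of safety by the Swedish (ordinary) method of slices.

Ordinary method of slices: FS = Σ[c'·Δl_i + (W_i cosα_i − u_i·Δl_i)·tanφ'] / Σ W_i sinα_i, with Δl_i = b_i / cosα_i.
Slice 1: Δl = 1.7/cos(-16.0°) = 1.769 m; N'_1 = 39·cos(-16.0°) − 10·1.769 = 19.8; c'Δl = 4.24; W sinα = -10.7
Slice 2: Δl = 1.9/cos(-3.7°) = 1.904 m; N'_2 = 103·cos(-3.7°) − 15·1.904 = 74.2; c'Δl = 4.57; W sinα = -6.6
Slice 3: Δl = 2.2/cos10.1° = 2.235 m; N'_3 = 115·cos10.1° − 6·2.235 = 99.8; c'Δl = 5.36; W sinα = 20.2
Slice 4: Δl = 2.8/cos27.8° = 3.165 m; N'_4 = 104·cos27.8° − 8·3.165 = 66.7; c'Δl = 7.60; W sinα = 48.5
Slice 5: Δl = 1.2/cos44.5° = 1.682 m; N'_5 = 14·cos44.5° − 3·1.682 = 4.9; c'Δl = 4.04; W sinα = 9.8
Σc'Δl = 25.8 kN/m; ΣN' = 265.5 kN/m; ΣW sinα = 61.1 kN/m
Resisting = 25.8 + 265.5·tan27.8° = 25.8 + 140.0 = 165.8 kN/m
FS = 165.8 / 61.1 = 2.714

FS = 2.71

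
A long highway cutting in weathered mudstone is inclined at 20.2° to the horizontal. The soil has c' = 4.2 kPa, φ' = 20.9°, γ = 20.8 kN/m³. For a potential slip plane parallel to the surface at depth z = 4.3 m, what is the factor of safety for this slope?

For an infinite slope with a slip plane parallel to the surface (no pore pressure): FS = [c' + γz cos²β tanφ'] / [γz sinβ cosβ].
γz = 20.8·4.3 = 89.44 kN/m²
Numerator = 4.2 + 89.44·cos²20.2°·tan20.9° = 4.2 + 89.44·0.8808·0.3819 = 34.282 kPa
Denominator = 89.44·sin20.2°·cos20.2° = 89.44·0.3453·0.9385 = 28.984 kPa
FS = 34.282 / 28.984 = 1.183

FS = 1.18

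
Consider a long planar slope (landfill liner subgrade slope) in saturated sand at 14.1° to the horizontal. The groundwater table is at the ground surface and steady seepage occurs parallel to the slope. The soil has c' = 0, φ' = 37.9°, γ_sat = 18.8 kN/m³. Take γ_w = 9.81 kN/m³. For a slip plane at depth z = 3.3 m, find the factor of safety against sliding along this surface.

FS = 1.48

With seepage parallel to the slope and the water table at the surface, the effective normal stress on the slip plane uses the buoyant unit weight γ' = γ_sat − γ_w while the driving shear stress uses γ_sat:
FS = [c' + γ' z cos²β tanφ'] / [γ_sat z sinβ cosβ]
(For c' = 0 this reduces to FS = (γ'/γ_sat)·tanφ'/tanβ.)
γ' = 18.8 − 9.81 = 8.99 kN/m³
Numerator = 0.0 + 8.99·3.3·cos²14.1°·tan37.9° = 0.0 + 8.99·3.3·0.9407·0.7785 = 21.724 kPa
Denominator = 18.8·3.3·sin14.1°·cos14.1° = 18.8·3.3·0.2436·0.9699 = 14.659 kPa
FS = 21.724 / 14.659 = 1.482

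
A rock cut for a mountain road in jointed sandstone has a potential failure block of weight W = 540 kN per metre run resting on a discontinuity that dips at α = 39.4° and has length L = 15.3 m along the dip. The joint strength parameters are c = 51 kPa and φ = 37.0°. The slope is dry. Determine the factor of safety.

Resolving the block weight along and normal to the plane and applying the Mohr–Coulomb strength on the joint:
N' = W cosα = 540·cos39.4° = 417.3 kN/m
Driving force T = W sinα = 540·sin39.4° = 342.8 kN/m
Resisting force R = c·L + N'·tanφ = 51·15.3 + 417.3·tan37.0° = 780.3 + 314.4 = 1094.7 kN/m
FS = R / T = 1094.7 / 342.8 = 3.194

FS = 3.19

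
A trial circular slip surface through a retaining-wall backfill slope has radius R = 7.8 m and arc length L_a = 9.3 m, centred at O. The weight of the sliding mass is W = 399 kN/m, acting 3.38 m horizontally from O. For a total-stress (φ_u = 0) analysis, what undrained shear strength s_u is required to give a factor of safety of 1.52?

s_u = 28.3 kPa

FS = s_u·L_a·R / (W·d), so s_u = FS·W·d / (L_a·R).
s_u = 1.52·399·3.38 / (9.30·7.8) = 2049.9 / 72.54 = 28.26 kPa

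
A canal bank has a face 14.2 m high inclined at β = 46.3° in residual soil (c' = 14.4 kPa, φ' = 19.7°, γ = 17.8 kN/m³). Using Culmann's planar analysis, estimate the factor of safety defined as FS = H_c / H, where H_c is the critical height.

FS = 1.47

H_c = (4c'/γ) · sinβ cosφ' / [1 − cos(β − φ')]
    = (4·14.4/17.8) · sin46.3°·cos19.7° / [1 − cos26.6°]
    = 3.236 · 0.6807 / 0.1058 = 20.81 m
FS = H_c / H = 20.81 / 14.2 = 1.465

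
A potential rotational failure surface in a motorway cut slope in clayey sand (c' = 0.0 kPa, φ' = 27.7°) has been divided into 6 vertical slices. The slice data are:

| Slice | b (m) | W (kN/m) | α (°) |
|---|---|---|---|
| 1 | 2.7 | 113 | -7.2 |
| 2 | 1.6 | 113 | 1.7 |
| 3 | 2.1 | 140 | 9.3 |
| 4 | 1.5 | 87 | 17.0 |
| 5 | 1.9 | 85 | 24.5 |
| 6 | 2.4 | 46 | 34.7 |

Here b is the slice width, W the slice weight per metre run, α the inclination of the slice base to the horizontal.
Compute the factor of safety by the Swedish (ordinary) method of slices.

Ordinary method of slices: FS = Σ[c'·Δl_i + (W_i cosα_i)·tanφ'] / Σ W_i sinα_i, with Δl_i = b_i / cosα_i.
Slice 1: Δl = 2.7/cos(-7.2°) = 2.721 m; N'_1 = 113·cos(-7.2°) = 112.1; c'Δl = 0.00; W sinα = -14.2
Slice 2: Δl = 1.6/cos1.7° = 1.601 m; N'_2 = 113·cos1.7° = 113.0; c'Δl = 0.00; W sinα = 3.4
Slice 3: Δl = 2.1/cos9.3° = 2.128 m; N'_3 = 140·cos9.3° = 138.2; c'Δl = 0.00; W sinα = 22.6
Slice 4: Δl = 1.5/cos17.0° = 1.569 m; N'_4 = 87·cos17.0° = 83.2; c'Δl = 0.00; W sinα = 25.4
Slice 5: Δl = 1.9/cos24.5° = 2.088 m; N'_5 = 85·cos24.5° = 77.3; c'Δl = 0.00; W sinα = 35.2
Slice 6: Δl = 2.4/cos34.7° = 2.919 m; N'_6 = 46·cos34.7° = 37.8; c'Δl = 0.00; W sinα = 26.2
Σc'Δl = 0.0 kN/m; ΣN' = 561.6 kN/m; ΣW sinα = 98.7 kN/m
Resisting = 0.0 + 561.6·tan27.7° = 0.0 + 294.8 = 294.8 kN/m
FS = 294.8 / 98.7 = 2.988

FS = 2.99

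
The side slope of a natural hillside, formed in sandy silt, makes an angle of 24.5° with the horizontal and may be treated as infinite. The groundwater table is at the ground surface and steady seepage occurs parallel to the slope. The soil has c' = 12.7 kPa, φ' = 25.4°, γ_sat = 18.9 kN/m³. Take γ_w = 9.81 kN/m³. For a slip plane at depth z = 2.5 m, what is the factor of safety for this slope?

With seepage parallel to the slope and the water table at the surface, the effective normal stress on the slip plane uses the buoyant unit weight γ' = γ_sat − γ_w while the driving shear stress uses γ_sat:
FS = [c' + γ' z cos²β tanφ'] / [γ_sat z sinβ cosβ]
γ' = 18.9 − 9.81 = 9.09 kN/m³
Numerator = 12.7 + 9.09·2.5·cos²24.5°·tan25.4° = 12.7 + 9.09·2.5·0.8280·0.4748 = 21.635 kPa
Denominator = 18.9·2.5·sin24.5°·cos24.5° = 18.9·2.5·0.4147·0.9100 = 17.830 kPa
FS = 21.635 / 17.830 = 1.213

FS = 1.21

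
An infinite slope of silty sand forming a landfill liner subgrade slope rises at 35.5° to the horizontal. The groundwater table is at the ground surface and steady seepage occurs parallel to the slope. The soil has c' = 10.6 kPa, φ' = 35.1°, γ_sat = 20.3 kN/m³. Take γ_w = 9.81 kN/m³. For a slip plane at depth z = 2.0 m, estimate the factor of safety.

With seepage parallel to the slope and the water table at the surface, the effective normal stress on the slip plane uses the buoyant unit weight γ' = γ_sat − γ_w while the driving shear stress uses γ_sat:
FS = [c' + γ' z cos²β tanφ'] / [γ_sat z sinβ cosβ]
γ' = 20.3 − 9.81 = 10.49 kN/m³
Numerator = 10.6 + 10.49·2.0·cos²35.5°·tan35.1° = 10.6 + 10.49·2.0·0.6628·0.7028 = 20.373 kPa
Denominator = 20.3·2.0·sin35.5°·cos35.5° = 20.3·2.0·0.5807·0.8141 = 19.194 kPa
FS = 20.373 / 19.194 = 1.061

FS = 1.06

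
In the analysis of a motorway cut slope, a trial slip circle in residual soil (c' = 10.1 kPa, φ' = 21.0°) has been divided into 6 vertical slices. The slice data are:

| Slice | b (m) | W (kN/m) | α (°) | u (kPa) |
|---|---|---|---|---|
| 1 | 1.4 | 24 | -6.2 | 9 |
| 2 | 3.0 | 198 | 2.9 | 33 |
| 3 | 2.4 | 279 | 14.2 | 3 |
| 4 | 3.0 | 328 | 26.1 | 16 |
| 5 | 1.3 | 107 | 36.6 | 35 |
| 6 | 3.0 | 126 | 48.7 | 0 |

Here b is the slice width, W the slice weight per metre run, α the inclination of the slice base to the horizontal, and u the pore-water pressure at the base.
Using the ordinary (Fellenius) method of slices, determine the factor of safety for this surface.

Ordinary method of slices: FS = Σ[c'·Δl_i + (W_i cosα_i − u_i·Δl_i)·tanφ'] / Σ W_i sinα_i, with Δl_i = b_i / cosα_i.
Slice 1: Δl = 1.4/cos(-6.2°) = 1.408 m; N'_1 = 24·cos(-6.2°) − 9·1.408 = 11.2; c'Δl = 14.22; W sinα = -2.6
Slice 2: Δl = 3.0/cos2.9° = 3.004 m; N'_2 = 198·cos2.9° − 33·3.004 = 98.6; c'Δl = 30.34; W sinα = 10.0
Slice 3: Δl = 2.4/cos14.2° = 2.476 m; N'_3 = 279·cos14.2° − 3·2.476 = 263.0; c'Δl = 25.00; W sinα = 68.4
Slice 4: Δl = 3.0/cos26.1° = 3.341 m; N'_4 = 328·cos26.1° − 16·3.341 = 241.1; c'Δl = 33.74; W sinα = 144.3
Slice 5: Δl = 1.3/cos36.6° = 1.619 m; N'_5 = 107·cos36.6° − 35·1.619 = 29.2; c'Δl = 16.35; W sinα = 63.8
Slice 6: Δl = 3.0/cos48.7° = 4.545 m; N'_6 = 126·cos48.7° − 0·4.545 = 83.2; c'Δl = 45.91; W sinα = 94.7
Σc'Δl = 165.6 kN/m; ΣN' = 726.3 kN/m; ΣW sinα = 378.6 kN/m
Resisting = 165.6 + 726.3·tan21.0° = 165.6 + 278.8 = 444.4 kN/m
FS = 444.4 / 378.6 = 1.174

FS = 1.17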